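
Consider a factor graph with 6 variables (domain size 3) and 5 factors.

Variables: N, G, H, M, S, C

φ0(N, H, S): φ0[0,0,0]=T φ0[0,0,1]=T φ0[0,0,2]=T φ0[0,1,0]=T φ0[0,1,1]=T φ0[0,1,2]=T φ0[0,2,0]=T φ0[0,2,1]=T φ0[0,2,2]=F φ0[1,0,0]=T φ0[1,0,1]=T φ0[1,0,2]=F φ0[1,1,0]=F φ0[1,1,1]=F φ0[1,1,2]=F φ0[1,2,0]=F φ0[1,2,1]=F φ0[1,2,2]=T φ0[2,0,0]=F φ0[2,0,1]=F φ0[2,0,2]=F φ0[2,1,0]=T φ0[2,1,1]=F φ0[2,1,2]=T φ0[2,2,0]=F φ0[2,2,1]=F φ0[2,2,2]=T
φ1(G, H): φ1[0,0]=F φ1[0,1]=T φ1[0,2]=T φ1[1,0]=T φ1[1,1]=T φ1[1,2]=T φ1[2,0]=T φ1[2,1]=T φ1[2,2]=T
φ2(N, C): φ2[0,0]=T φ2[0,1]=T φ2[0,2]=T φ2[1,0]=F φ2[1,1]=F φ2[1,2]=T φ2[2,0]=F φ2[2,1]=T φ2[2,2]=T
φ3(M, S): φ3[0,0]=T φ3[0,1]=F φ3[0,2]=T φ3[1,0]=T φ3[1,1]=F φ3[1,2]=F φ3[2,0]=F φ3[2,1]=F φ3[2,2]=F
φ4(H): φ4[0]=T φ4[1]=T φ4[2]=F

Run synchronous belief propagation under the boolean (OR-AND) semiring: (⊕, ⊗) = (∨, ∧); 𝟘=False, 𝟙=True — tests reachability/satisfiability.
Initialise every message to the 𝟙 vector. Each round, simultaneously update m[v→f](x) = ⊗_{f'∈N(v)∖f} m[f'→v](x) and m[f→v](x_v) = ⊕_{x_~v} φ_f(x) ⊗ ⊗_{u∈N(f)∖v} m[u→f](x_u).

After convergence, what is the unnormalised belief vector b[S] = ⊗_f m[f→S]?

b[S] = [T, F, T]

init: all messages = 𝟙 over 3 values
r1 m[φ0→N] = [T, T, T]
r1 m[φ0→H] = [T, T, T]
r1 m[φ0→S] = [T, T, T]
r1 m[φ1→G] = [T, T, T]
r1 m[φ1→H] = [T, T, T]
r1 m[φ2→N] = [T, T, T]
r1 m[φ2→C] = [T, T, T]
r1 m[φ3→M] = [T, T, F]
r1 m[φ3→S] = [T, F, T]
r1 m[φ4→H] = [T, T, F]
r1 m[N→φ0] = [T, T, T]
r1 m[N→φ2] = [T, T, T]
r1 m[G→φ1] = [T, T, T]
r1 m[H→φ0] = [T, T, T]
r1 m[H→φ1] = [T, T, T]
r1 m[H→φ4] = [T, T, T]
r1 m[M→φ3] = [T, T, T]
r1 m[S→φ0] = [T, T, T]
r1 m[S→φ3] = [T, T, T]
r1 m[C→φ2] = [T, T, T]
r2 m[φ0→N] = [T, T, T]
r2 m[φ0→H] = [T, T, T]
r2 m[φ0→S] = [T, T, T]
r2 m[φ1→G] = [T, T, T]
r2 m[φ1→H] = [T, T, T]
r2 m[φ2→N] = [T, T, T]
r2 m[φ2→C] = [T, T, T]
r2 m[φ3→M] = [T, T, F]
r2 m[φ3→S] = [T, F, T]
r2 m[φ4→H] = [T, T, F]
r2 m[N→φ0] = [T, T, T]
r2 m[N→φ2] = [T, T, T]
r2 m[G→φ1] = [T, T, T]
r2 m[H→φ0] = [T, T, F]
r2 m[H→φ1] = [T, T, F]
r2 m[H→φ4] = [T, T, T]
r2 m[M→φ3] = [T, T, T]
r2 m[S→φ0] = [T, F, T]
r2 m[S→φ3] = [T, T, T]
r2 m[C→φ2] = [T, T, T]
r3 m[φ0→N] = [T, T, T]
r3 m[φ0→H] = [T, T, T]
r3 m[φ0→S] = [T, T, T]
r3 m[φ1→G] = [T, T, T]
r3 m[φ1→H] = [T, T, T]
r3 m[φ2→N] = [T, T, T]
r3 m[φ2→C] = [T, T, T]
r3 m[φ3→M] = [T, T, F]
r3 m[φ3→S] = [T, F, T]
r3 m[φ4→H] = [T, T, F]
r3 m[N→φ0] = [T, T, T]
r3 m[N→φ2] = [T, T, T]
r3 m[G→φ1] = [T, T, T]
r3 m[H→φ0] = [T, T, F]
r3 m[H→φ1] = [T, T, F]
r3 m[H→φ4] = [T, T, T]
r3 m[M→φ3] = [T, T, T]
r3 m[S→φ0] = [T, F, T]
r3 m[S→φ3] = [T, T, T]
r3 m[C→φ2] = [T, T, T]
fixed point reached at round 3
b[S] = ⊗ incoming = [T, F, T]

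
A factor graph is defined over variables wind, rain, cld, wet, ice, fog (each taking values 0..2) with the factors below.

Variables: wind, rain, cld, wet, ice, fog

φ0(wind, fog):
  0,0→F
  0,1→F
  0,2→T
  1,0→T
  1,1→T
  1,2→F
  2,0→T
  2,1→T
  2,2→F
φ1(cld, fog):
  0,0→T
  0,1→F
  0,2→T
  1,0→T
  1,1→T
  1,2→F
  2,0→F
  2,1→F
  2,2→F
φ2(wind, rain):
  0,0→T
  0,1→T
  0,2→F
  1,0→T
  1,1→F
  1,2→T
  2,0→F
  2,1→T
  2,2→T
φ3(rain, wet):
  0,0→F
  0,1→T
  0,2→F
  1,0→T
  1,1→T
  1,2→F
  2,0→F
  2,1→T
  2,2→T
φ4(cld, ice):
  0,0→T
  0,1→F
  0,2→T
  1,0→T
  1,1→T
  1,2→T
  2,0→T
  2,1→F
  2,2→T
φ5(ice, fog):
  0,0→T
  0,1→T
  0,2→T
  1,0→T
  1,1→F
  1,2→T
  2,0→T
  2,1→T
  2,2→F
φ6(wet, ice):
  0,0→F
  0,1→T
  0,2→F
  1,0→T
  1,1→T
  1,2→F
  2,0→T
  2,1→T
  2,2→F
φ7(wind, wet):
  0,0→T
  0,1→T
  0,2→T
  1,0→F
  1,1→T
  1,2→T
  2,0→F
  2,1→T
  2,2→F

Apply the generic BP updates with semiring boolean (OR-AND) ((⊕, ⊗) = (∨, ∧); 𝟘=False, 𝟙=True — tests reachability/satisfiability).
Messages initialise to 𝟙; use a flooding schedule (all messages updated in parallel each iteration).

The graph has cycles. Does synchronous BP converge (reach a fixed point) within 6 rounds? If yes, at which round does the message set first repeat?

CONVERGED at round 3

init: all messages = 𝟙 over 3 values
r1 m[φ0→wind] = [T, T, T]
r1 m[φ0→fog] = [T, T, T]
r1 m[φ1→cld] = [T, T, F]
r1 m[φ1→fog] = [T, T, T]
r1 m[φ2→wind] = [T, T, T]
r1 m[φ2→rain] = [T, T, T]
r1 m[φ3→rain] = [T, T, T]
r1 m[φ3→wet] = [T, T, T]
r1 m[φ4→cld] = [T, T, T]
r1 m[φ4→ice] = [T, T, T]
r1 m[φ5→ice] = [T, T, T]
r1 m[φ5→fog] = [T, T, T]
r1 m[φ6→wet] = [T, T, T]
r1 m[φ6→ice] = [T, T, F]
r1 m[φ7→wind] = [T, T, T]
r1 m[φ7→wet] = [T, T, T]
r1 m[wind→φ0] = [T, T, T]
r1 m[wind→φ2] = [T, T, T]
r1 m[wind→φ7] = [T, T, T]
r1 m[rain→φ2] = [T, T, T]
r1 m[rain→φ3] = [T, T, T]
r1 m[cld→φ1] = [T, T, T]
r1 m[cld→φ4] = [T, T, T]
r1 m[wet→φ3] = [T, T, T]
r1 m[wet→φ6] = [T, T, T]
r1 m[wet→φ7] = [T, T, T]
r1 m[ice→φ4] = [T, T, T]
r1 m[ice→φ5] = [T, T, T]
r1 m[ice→φ6] = [T, T, T]
r1 m[fog→φ0] = [T, T, T]
r1 m[fog→φ1] = [T, T, T]
r1 m[fog→φ5] = [T, T, T]
r2 m[φ0→wind] = [T, T, T]
r2 m[φ0→fog] = [T, T, T]
r2 m[φ1→cld] = [T, T, F]
r2 m[φ1→fog] = [T, T, T]
r2 m[φ2→wind] = [T, T, T]
r2 m[φ2→rain] = [T, T, T]
r2 m[φ3→rain] = [T, T, T]
r2 m[φ3→wet] = [T, T, T]
r2 m[φ4→cld] = [T, T, T]
r2 m[φ4→ice] = [T, T, T]
r2 m[φ5→ice] = [T, T, T]
r2 m[φ5→fog] = [T, T, T]
r2 m[φ6→wet] = [T, T, T]
r2 m[φ6→ice] = [T, T, F]
r2 m[φ7→wind] = [T, T, T]
r2 m[φ7→wet] = [T, T, T]
r2 m[wind→φ0] = [T, T, T]
r2 m[wind→φ2] = [T, T, T]
r2 m[wind→φ7] = [T, T, T]
r2 m[rain→φ2] = [T, T, T]
r2 m[rain→φ3] = [T, T, T]
r2 m[cld→φ1] = [T, T, T]
r2 m[cld→φ4] = [T, T, F]
r2 m[wet→φ3] = [T, T, T]
r2 m[wet→φ6] = [T, T, T]
r2 m[wet→φ7] = [T, T, T]
r2 m[ice→φ4] = [T, T, F]
r2 m[ice→φ5] = [T, T, F]
r2 m[ice→φ6] = [T, T, T]
r2 m[fog→φ0] = [T, T, T]
r2 m[fog→φ1] = [T, T, T]
r2 m[fog→φ5] = [T, T, T]
r3 m[φ0→wind] = [T, T, T]
r3 m[φ0→fog] = [T, T, T]
r3 m[φ1→cld] = [T, T, F]
r3 m[φ1→fog] = [T, T, T]
r3 m[φ2→wind] = [T, T, T]
r3 m[φ2→rain] = [T, T, T]
r3 m[φ3→rain] = [T, T, T]
r3 m[φ3→wet] = [T, T, T]
r3 m[φ4→cld] = [T, T, T]
r3 m[φ4→ice] = [T, T, T]
r3 m[φ5→ice] = [T, T, T]
r3 m[φ5→fog] = [T, T, T]
r3 m[φ6→wet] = [T, T, T]
r3 m[φ6→ice] = [T, T, F]
r3 m[φ7→wind] = [T, T, T]
r3 m[φ7→wet] = [T, T, T]
r3 m[wind→φ0] = [T, T, T]
r3 m[wind→φ2] = [T, T, T]
r3 m[wind→φ7] = [T, T, T]
r3 m[rain→φ2] = [T, T, T]
r3 m[rain→φ3] = [T, T, T]
r3 m[cld→φ1] = [T, T, T]
r3 m[cld→φ4] = [T, T, F]
r3 m[wet→φ3] = [T, T, T]
r3 m[wet→φ6] = [T, T, T]
r3 m[wet→φ7] = [T, T, T]
r3 m[ice→φ4] = [T, T, F]
r3 m[ice→φ5] = [T, T, F]
r3 m[ice→φ6] = [T, T, T]
r3 m[fog→φ0] = [T, T, T]
r3 m[fog→φ1] = [T, T, T]
r3 m[fog→φ5] = [T, T, T]
fixed point reached at round 3
messages reach a fixed point at round 3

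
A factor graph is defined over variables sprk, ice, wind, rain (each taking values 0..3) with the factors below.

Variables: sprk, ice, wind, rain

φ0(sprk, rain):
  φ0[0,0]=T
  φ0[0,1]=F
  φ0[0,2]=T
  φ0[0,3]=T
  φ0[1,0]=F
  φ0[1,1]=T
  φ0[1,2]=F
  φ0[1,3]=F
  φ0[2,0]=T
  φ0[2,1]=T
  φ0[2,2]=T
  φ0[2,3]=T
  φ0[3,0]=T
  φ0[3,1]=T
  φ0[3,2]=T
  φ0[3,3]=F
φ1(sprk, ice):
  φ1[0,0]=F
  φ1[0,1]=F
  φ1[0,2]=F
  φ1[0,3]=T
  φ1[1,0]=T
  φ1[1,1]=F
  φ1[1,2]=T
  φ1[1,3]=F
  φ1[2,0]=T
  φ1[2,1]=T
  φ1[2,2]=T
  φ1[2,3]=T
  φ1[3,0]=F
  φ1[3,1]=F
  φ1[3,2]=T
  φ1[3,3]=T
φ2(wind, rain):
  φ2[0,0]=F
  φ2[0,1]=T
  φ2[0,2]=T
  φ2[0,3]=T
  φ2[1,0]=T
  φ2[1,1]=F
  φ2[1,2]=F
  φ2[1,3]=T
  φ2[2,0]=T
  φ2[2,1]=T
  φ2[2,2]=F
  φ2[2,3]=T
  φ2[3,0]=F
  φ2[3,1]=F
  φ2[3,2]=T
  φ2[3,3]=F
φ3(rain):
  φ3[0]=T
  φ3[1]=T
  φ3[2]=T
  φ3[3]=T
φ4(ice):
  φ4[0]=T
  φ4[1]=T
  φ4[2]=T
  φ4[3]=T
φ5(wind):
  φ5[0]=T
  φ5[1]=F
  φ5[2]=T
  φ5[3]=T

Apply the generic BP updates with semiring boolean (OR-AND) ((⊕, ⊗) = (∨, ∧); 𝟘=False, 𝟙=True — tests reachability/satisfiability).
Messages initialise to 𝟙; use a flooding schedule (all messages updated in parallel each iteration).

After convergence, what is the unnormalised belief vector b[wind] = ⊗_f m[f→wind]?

b[wind] = [T, F, T, T]

init: all messages = 𝟙 over 4 values
r1 m[φ0→sprk] = [T, T, T, T]
r1 m[φ0→rain] = [T, T, T, T]
r1 m[φ1→sprk] = [T, T, T, T]
r1 m[φ1→ice] = [T, T, T, T]
r1 m[φ2→wind] = [T, T, T, T]
r1 m[φ2→rain] = [T, T, T, T]
r1 m[φ3→rain] = [T, T, T, T]
r1 m[φ4→ice] = [T, T, T, T]
r1 m[φ5→wind] = [T, F, T, T]
r1 m[sprk→φ0] = [T, T, T, T]
r1 m[sprk→φ1] = [T, T, T, T]
r1 m[ice→φ1] = [T, T, T, T]
r1 m[ice→φ4] = [T, T, T, T]
r1 m[wind→φ2] = [T, T, T, T]
r1 m[wind→φ5] = [T, T, T, T]
r1 m[rain→φ0] = [T, T, T, T]
r1 m[rain→φ2] = [T, T, T, T]
r1 m[rain→φ3] = [T, T, T, T]
r2 m[φ0→sprk] = [T, T, T, T]
r2 m[φ0→rain] = [T, T, T, T]
r2 m[φ1→sprk] = [T, T, T, T]
r2 m[φ1→ice] = [T, T, T, T]
r2 m[φ2→wind] = [T, T, T, T]
r2 m[φ2→rain] = [T, T, T, T]
r2 m[φ3→rain] = [T, T, T, T]
r2 m[φ4→ice] = [T, T, T, T]
r2 m[φ5→wind] = [T, F, T, T]
r2 m[sprk→φ0] = [T, T, T, T]
r2 m[sprk→φ1] = [T, T, T, T]
r2 m[ice→φ1] = [T, T, T, T]
r2 m[ice→φ4] = [T, T, T, T]
r2 m[wind→φ2] = [T, F, T, T]
r2 m[wind→φ5] = [T, T, T, T]
r2 m[rain→φ0] = [T, T, T, T]
r2 m[rain→φ2] = [T, T, T, T]
r2 m[rain→φ3] = [T, T, T, T]
r3 m[φ0→sprk] = [T, T, T, T]
r3 m[φ0→rain] = [T, T, T, T]
r3 m[φ1→sprk] = [T, T, T, T]
r3 m[φ1→ice] = [T, T, T, T]
r3 m[φ2→wind] = [T, T, T, T]
r3 m[φ2→rain] = [T, T, T, T]
r3 m[φ3→rain] = [T, T, T, T]
r3 m[φ4→ice] = [T, T, T, T]
r3 m[φ5→wind] = [T, F, T, T]
r3 m[sprk→φ0] = [T, T, T, T]
r3 m[sprk→φ1] = [T, T, T, T]
r3 m[ice→φ1] = [T, T, T, T]
r3 m[ice→φ4] = [T, T, T, T]
r3 m[wind→φ2] = [T, F, T, T]
r3 m[wind→φ5] = [T, T, T, T]
r3 m[rain→φ0] = [T, T, T, T]
r3 m[rain→φ2] = [T, T, T, T]
r3 m[rain→φ3] = [T, T, T, T]
fixed point reached at round 3
b[wind] = ⊗ incoming = [T, F, T, T]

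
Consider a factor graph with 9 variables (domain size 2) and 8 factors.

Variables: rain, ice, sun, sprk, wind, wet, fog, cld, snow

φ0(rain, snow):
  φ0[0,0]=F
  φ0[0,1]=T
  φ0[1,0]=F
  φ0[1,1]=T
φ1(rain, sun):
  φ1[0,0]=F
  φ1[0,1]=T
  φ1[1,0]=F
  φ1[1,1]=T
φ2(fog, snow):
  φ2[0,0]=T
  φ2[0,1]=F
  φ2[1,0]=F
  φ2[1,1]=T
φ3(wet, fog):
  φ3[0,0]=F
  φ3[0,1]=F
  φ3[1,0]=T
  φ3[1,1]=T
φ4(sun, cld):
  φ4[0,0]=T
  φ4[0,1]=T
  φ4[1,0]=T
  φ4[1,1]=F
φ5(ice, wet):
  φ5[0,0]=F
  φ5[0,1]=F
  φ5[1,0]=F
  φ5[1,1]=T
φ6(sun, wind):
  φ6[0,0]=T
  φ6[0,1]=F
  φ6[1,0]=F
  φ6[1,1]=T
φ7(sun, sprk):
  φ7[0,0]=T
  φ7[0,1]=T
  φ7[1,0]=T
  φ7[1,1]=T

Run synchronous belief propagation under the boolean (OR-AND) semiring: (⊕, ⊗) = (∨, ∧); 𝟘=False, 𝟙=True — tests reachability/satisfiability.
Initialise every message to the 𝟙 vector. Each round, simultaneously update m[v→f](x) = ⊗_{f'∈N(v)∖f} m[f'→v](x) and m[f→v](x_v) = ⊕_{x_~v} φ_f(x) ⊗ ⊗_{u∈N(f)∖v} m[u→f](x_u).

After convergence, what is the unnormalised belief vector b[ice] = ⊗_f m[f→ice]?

b[ice] = [F, T]

init: all messages = 𝟙 over 2 values
r1 m[φ0→rain] = [T, T]
r1 m[φ0→snow] = [F, T]
r1 m[φ1→rain] = [T, T]
r1 m[φ1→sun] = [F, T]
r1 m[φ2→fog] = [T, T]
r1 m[φ2→snow] = [T, T]
r1 m[φ3→wet] = [F, T]
r1 m[φ3→fog] = [T, T]
r1 m[φ4→sun] = [T, T]
r1 m[φ4→cld] = [T, T]
r1 m[φ5→ice] = [F, T]
r1 m[φ5→wet] = [F, T]
r1 m[φ6→sun] = [T, T]
r1 m[φ6→wind] = [T, T]
r1 m[φ7→sun] = [T, T]
r1 m[φ7→sprk] = [T, T]
r1 m[rain→φ0] = [T, T]
r1 m[rain→φ1] = [T, T]
r1 m[ice→φ5] = [T, T]
r1 m[sun→φ1] = [T, T]
r1 m[sun→φ4] = [T, T]
r1 m[sun→φ6] = [T, T]
r1 m[sun→φ7] = [T, T]
r1 m[sprk→φ7] = [T, T]
r1 m[wind→φ6] = [T, T]
r1 m[wet→φ3] = [T, T]
r1 m[wet→φ5] = [T, T]
r1 m[fog→φ2] = [T, T]
r1 m[fog→φ3] = [T, T]
r1 m[cld→φ4] = [T, T]
r1 m[snow→φ0] = [T, T]
r1 m[snow→φ2] = [T, T]
r2 m[φ0→rain] = [T, T]
r2 m[φ0→snow] = [F, T]
r2 m[φ1→rain] = [T, T]
r2 m[φ1→sun] = [F, T]
r2 m[φ2→fog] = [T, T]
r2 m[φ2→snow] = [T, T]
r2 m[φ3→wet] = [F, T]
r2 m[φ3→fog] = [T, T]
r2 m[φ4→sun] = [T, T]
r2 m[φ4→cld] = [T, T]
r2 m[φ5→ice] = [F, T]
r2 m[φ5→wet] = [F, T]
r2 m[φ6→sun] = [T, T]
r2 m[φ6→wind] = [T, T]
r2 m[φ7→sun] = [T, T]
r2 m[φ7→sprk] = [T, T]
r2 m[rain→φ0] = [T, T]
r2 m[rain→φ1] = [T, T]
r2 m[ice→φ5] = [T, T]
r2 m[sun→φ1] = [T, T]
r2 m[sun→φ4] = [F, T]
r2 m[sun→φ6] = [F, T]
r2 m[sun→φ7] = [F, T]
r2 m[sprk→φ7] = [T, T]
r2 m[wind→φ6] = [T, T]
r2 m[wet→φ3] = [F, T]
r2 m[wet→φ5] = [F, T]
r2 m[fog→φ2] = [T, T]
r2 m[fog→φ3] = [T, T]
r2 m[cld→φ4] = [T, T]
r2 m[snow→φ0] = [T, T]
r2 m[snow→φ2] = [F, T]
r3 m[φ0→rain] = [T, T]
r3 m[φ0→snow] = [F, T]
r3 m[φ1→rain] = [T, T]
r3 m[φ1→sun] = [F, T]
r3 m[φ2→fog] = [F, T]
r3 m[φ2→snow] = [T, T]
r3 m[φ3→wet] = [F, T]
r3 m[φ3→fog] = [T, T]
r3 m[φ4→sun] = [T, T]
r3 m[φ4→cld] = [T, F]
r3 m[φ5→ice] = [F, T]
r3 m[φ5→wet] = [F, T]
r3 m[φ6→sun] = [T, T]
r3 m[φ6→wind] = [F, T]
r3 m[φ7→sun] = [T, T]
r3 m[φ7→sprk] = [T, T]
r3 m[rain→φ0] = [T, T]
r3 m[rain→φ1] = [T, T]
r3 m[ice→φ5] = [T, T]
r3 m[sun→φ1] = [T, T]
r3 m[sun→φ4] = [F, T]
r3 m[sun→φ6] = [F, T]
r3 m[sun→φ7] = [F, T]
r3 m[sprk→φ7] = [T, T]
r3 m[wind→φ6] = [T, T]
r3 m[wet→φ3] = [F, T]
r3 m[wet→φ5] = [F, T]
r3 m[fog→φ2] = [T, T]
r3 m[fog→φ3] = [T, T]
r3 m[cld→φ4] = [T, T]
r3 m[snow→φ0] = [T, T]
r3 m[snow→φ2] = [F, T]
r4 m[φ0→rain] = [T, T]
r4 m[φ0→snow] = [F, T]
r4 m[φ1→rain] = [T, T]
r4 m[φ1→sun] = [F, T]
r4 m[φ2→fog] = [F, T]
r4 m[φ2→snow] = [T, T]
r4 m[φ3→wet] = [F, T]
r4 m[φ3→fog] = [T, T]
r4 m[φ4→sun] = [T, T]
r4 m[φ4→cld] = [T, F]
r4 m[φ5→ice] = [F, T]
r4 m[φ5→wet] = [F, T]
r4 m[φ6→sun] = [T, T]
r4 m[φ6→wind] = [F, T]
r4 m[φ7→sun] = [T, T]
r4 m[φ7→sprk] = [T, T]
r4 m[rain→φ0] = [T, T]
r4 m[rain→φ1] = [T, T]
r4 m[ice→φ5] = [T, T]
r4 m[sun→φ1] = [T, T]
r4 m[sun→φ4] = [F, T]
r4 m[sun→φ6] = [F, T]
r4 m[sun→φ7] = [F, T]
r4 m[sprk→φ7] = [T, T]
r4 m[wind→φ6] = [T, T]
r4 m[wet→φ3] = [F, T]
r4 m[wet→φ5] = [F, T]
r4 m[fog→φ2] = [T, T]
r4 m[fog→φ3] = [F, T]
r4 m[cld→φ4] = [T, T]
r4 m[snow→φ0] = [T, T]
r4 m[snow→φ2] = [F, T]
r5 m[φ0→rain] = [T, T]
r5 m[φ0→snow] = [F, T]
r5 m[φ1→rain] = [T, T]
r5 m[φ1→sun] = [F, T]
r5 m[φ2→fog] = [F, T]
r5 m[φ2→snow] = [T, T]
r5 m[φ3→wet] = [F, T]
r5 m[φ3→fog] = [T, T]
r5 m[φ4→sun] = [T, T]
r5 m[φ4→cld] = [T, F]
r5 m[φ5→ice] = [F, T]
r5 m[φ5→wet] = [F, T]
r5 m[φ6→sun] = [T, T]
r5 m[φ6→wind] = [F, T]
r5 m[φ7→sun] = [T, T]
r5 m[φ7→sprk] = [T, T]
r5 m[rain→φ0] = [T, T]
r5 m[rain→φ1] = [T, T]
r5 m[ice→φ5] = [T, T]
r5 m[sun→φ1] = [T, T]
r5 m[sun→φ4] = [F, T]
r5 m[sun→φ6] = [F, T]
r5 m[sun→φ7] = [F, T]
r5 m[sprk→φ7] = [T, T]
r5 m[wind→φ6] = [T, T]
r5 m[wet→φ3] = [F, T]
r5 m[wet→φ5] = [F, T]
r5 m[fog→φ2] = [T, T]
r5 m[fog→φ3] = [F, T]
r5 m[cld→φ4] = [T, T]
r5 m[snow→φ0] = [T, T]
r5 m[snow→φ2] = [F, T]
fixed point reached at round 5
b[ice] = ⊗ incoming = [F, T]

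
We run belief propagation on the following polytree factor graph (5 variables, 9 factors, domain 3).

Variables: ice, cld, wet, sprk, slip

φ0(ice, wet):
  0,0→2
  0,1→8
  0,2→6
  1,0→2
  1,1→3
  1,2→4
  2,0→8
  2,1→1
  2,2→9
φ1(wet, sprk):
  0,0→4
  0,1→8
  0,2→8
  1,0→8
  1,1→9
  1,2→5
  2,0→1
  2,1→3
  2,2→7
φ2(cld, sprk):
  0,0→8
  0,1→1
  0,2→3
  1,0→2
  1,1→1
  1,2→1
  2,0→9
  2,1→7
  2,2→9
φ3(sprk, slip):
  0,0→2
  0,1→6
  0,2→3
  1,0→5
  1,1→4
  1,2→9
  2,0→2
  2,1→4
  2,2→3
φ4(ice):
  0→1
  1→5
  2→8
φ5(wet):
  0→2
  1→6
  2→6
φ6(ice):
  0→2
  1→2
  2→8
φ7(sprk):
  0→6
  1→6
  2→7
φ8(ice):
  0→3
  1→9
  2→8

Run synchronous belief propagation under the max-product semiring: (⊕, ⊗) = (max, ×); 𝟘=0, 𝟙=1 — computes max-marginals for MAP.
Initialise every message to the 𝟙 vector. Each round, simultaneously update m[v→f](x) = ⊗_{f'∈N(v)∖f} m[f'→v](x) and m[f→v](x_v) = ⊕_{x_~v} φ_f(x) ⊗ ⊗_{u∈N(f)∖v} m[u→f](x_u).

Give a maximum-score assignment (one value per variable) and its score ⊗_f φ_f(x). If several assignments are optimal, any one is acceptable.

assignment: (ice=2, cld=2, wet=2, sprk=2, slip=1); score = 48771072

init: all messages = 𝟙 over 3 values
r1 m[φ0→ice] = [8, 4, 9]
r1 m[φ0→wet] = [8, 8, 9]
r1 m[φ1→wet] = [8, 9, 7]
r1 m[φ1→sprk] = [8, 9, 8]
r1 m[φ2→cld] = [8, 2, 9]
r1 m[φ2→sprk] = [9, 7, 9]
r1 m[φ3→sprk] = [6, 9, 4]
r1 m[φ3→slip] = [5, 6, 9]
r1 m[φ4→ice] = [1, 5, 8]
r1 m[φ5→wet] = [2, 6, 6]
r1 m[φ6→ice] = [2, 2, 8]
r1 m[φ7→sprk] = [6, 6, 7]
r1 m[φ8→ice] = [3, 9, 8]
r1 m[ice→φ0] = [1, 1, 1]
r1 m[ice→φ4] = [1, 1, 1]
r1 m[ice→φ6] = [1, 1, 1]
r1 m[ice→φ8] = [1, 1, 1]
r1 m[cld→φ2] = [1, 1, 1]
r1 m[wet→φ0] = [1, 1, 1]
r1 m[wet→φ1] = [1, 1, 1]
r1 m[wet→φ5] = [1, 1, 1]
r1 m[sprk→φ1] = [1, 1, 1]
r1 m[sprk→φ2] = [1, 1, 1]
r1 m[sprk→φ3] = [1, 1, 1]
r1 m[sprk→φ7] = [1, 1, 1]
r1 m[slip→φ3] = [1, 1, 1]
r2 m[φ0→ice] = [8, 4, 9]
r2 m[φ0→wet] = [8, 8, 9]
r2 m[φ1→wet] = [8, 9, 7]
r2 m[φ1→sprk] = [8, 9, 8]
r2 m[φ2→cld] = [8, 2, 9]
r2 m[φ2→sprk] = [9, 7, 9]
r2 m[φ3→sprk] = [6, 9, 4]
r2 m[φ3→slip] = [5, 6, 9]
r2 m[φ4→ice] = [1, 5, 8]
r2 m[φ5→wet] = [2, 6, 6]
r2 m[φ6→ice] = [2, 2, 8]
r2 m[φ7→sprk] = [6, 6, 7]
r2 m[φ8→ice] = [3, 9, 8]
r2 m[ice→φ0] = [6, 90, 512]
r2 m[ice→φ4] = [48, 72, 576]
r2 m[ice→φ6] = [24, 180, 576]
r2 m[ice→φ8] = [16, 40, 576]
r2 m[cld→φ2] = [1, 1, 1]
r2 m[wet→φ0] = [16, 54, 42]
r2 m[wet→φ1] = [16, 48, 54]
r2 m[wet→φ5] = [64, 72, 63]
r2 m[sprk→φ1] = [324, 378, 252]
r2 m[sprk→φ2] = [288, 486, 224]
r2 m[sprk→φ3] = [432, 378, 504]
r2 m[sprk→φ7] = [432, 567, 288]
r2 m[slip→φ3] = [1, 1, 1]
r3 m[φ0→ice] = [432, 168, 378]
r3 m[φ0→wet] = [4096, 512, 4608]
r3 m[φ1→wet] = [3024, 3402, 1764]
r3 m[φ1→sprk] = [384, 432, 378]
r3 m[φ2→cld] = [2304, 576, 3402]
r3 m[φ2→sprk] = [9, 7, 9]
r3 m[φ3→sprk] = [6, 9, 4]
r3 m[φ3→slip] = [1890, 2592, 3402]
r3 m[φ4→ice] = [1, 5, 8]
r3 m[φ5→wet] = [2, 6, 6]
r3 m[φ6→ice] = [2, 2, 8]
r3 m[φ7→sprk] = [6, 6, 7]
r3 m[φ8→ice] = [3, 9, 8]
r3 m[ice→φ0] = [6, 90, 512]
r3 m[ice→φ4] = [48, 72, 576]
r3 m[ice→φ6] = [24, 180, 576]
r3 m[ice→φ8] = [16, 40, 576]
r3 m[cld→φ2] = [1, 1, 1]
r3 m[wet→φ0] = [16, 54, 42]
r3 m[wet→φ1] = [16, 48, 54]
r3 m[wet→φ5] = [64, 72, 63]
r3 m[sprk→φ1] = [324, 378, 252]
r3 m[sprk→φ2] = [288, 486, 224]
r3 m[sprk→φ3] = [432, 378, 504]
r3 m[sprk→φ7] = [432, 567, 288]
r3 m[slip→φ3] = [1, 1, 1]
r4 m[φ0→ice] = [432, 168, 378]
r4 m[φ0→wet] = [4096, 512, 4608]
r4 m[φ1→wet] = [3024, 3402, 1764]
r4 m[φ1→sprk] = [384, 432, 378]
r4 m[φ2→cld] = [2304, 576, 3402]
r4 m[φ2→sprk] = [9, 7, 9]
r4 m[φ3→sprk] = [6, 9, 4]
r4 m[φ3→slip] = [1890, 2592, 3402]
r4 m[φ4→ice] = [1, 5, 8]
r4 m[φ5→wet] = [2, 6, 6]
r4 m[φ6→ice] = [2, 2, 8]
r4 m[φ7→sprk] = [6, 6, 7]
r4 m[φ8→ice] = [3, 9, 8]
r4 m[ice→φ0] = [6, 90, 512]
r4 m[ice→φ4] = [2592, 3024, 24192]
r4 m[ice→φ6] = [1296, 7560, 24192]
r4 m[ice→φ8] = [864, 1680, 24192]
r4 m[cld→φ2] = [1, 1, 1]
r4 m[wet→φ0] = [6048, 20412, 10584]
r4 m[wet→φ1] = [8192, 3072, 27648]
r4 m[wet→φ5] = [12386304, 1741824, 8128512]
r4 m[sprk→φ1] = [324, 378, 252]
r4 m[sprk→φ2] = [13824, 23328, 10584]
r4 m[sprk→φ3] = [20736, 18144, 23814]
r4 m[sprk→φ7] = [20736, 27216, 13608]
r4 m[slip→φ3] = [1, 1, 1]
r5 m[φ0→ice] = [163296, 61236, 95256]
r5 m[φ0→wet] = [4096, 512, 4608]
r5 m[φ1→wet] = [3024, 3402, 1764]
r5 m[φ1→sprk] = [32768, 82944, 193536]
r5 m[φ2→cld] = [110592, 27648, 163296]
r5 m[φ2→sprk] = [9, 7, 9]
r5 m[φ3→sprk] = [6, 9, 4]
r5 m[φ3→slip] = [90720, 124416, 163296]
r5 m[φ4→ice] = [1, 5, 8]
r5 m[φ5→wet] = [2, 6, 6]
r5 m[φ6→ice] = [2, 2, 8]
r5 m[φ7→sprk] = [6, 6, 7]
r5 m[φ8→ice] = [3, 9, 8]
r5 m[ice→φ0] = [6, 90, 512]
r5 m[ice→φ4] = [2592, 3024, 24192]
r5 m[ice→φ6] = [1296, 7560, 24192]
r5 m[ice→φ8] = [864, 1680, 24192]
r5 m[cld→φ2] = [1, 1, 1]
r5 m[wet→φ0] = [6048, 20412, 10584]
r5 m[wet→φ1] = [8192, 3072, 27648]
r5 m[wet→φ5] = [12386304, 1741824, 8128512]
r5 m[sprk→φ1] = [324, 378, 252]
r5 m[sprk→φ2] = [13824, 23328, 10584]
r5 m[sprk→φ3] = [20736, 18144, 23814]
r5 m[sprk→φ7] = [20736, 27216, 13608]
r5 m[slip→φ3] = [1, 1, 1]
r6 m[φ0→ice] = [163296, 61236, 95256]
r6 m[φ0→wet] = [4096, 512, 4608]
r6 m[φ1→wet] = [3024, 3402, 1764]
r6 m[φ1→sprk] = [32768, 82944, 193536]
r6 m[φ2→cld] = [110592, 27648, 163296]
r6 m[φ2→sprk] = [9, 7, 9]
r6 m[φ3→sprk] = [6, 9, 4]
r6 m[φ3→slip] = [90720, 124416, 163296]
r6 m[φ4→ice] = [1, 5, 8]
r6 m[φ5→wet] = [2, 6, 6]
r6 m[φ6→ice] = [2, 2, 8]
r6 m[φ7→sprk] = [6, 6, 7]
r6 m[φ8→ice] = [3, 9, 8]
r6 m[ice→φ0] = [6, 90, 512]
r6 m[ice→φ4] = [979776, 1102248, 6096384]
r6 m[ice→φ6] = [489888, 2755620, 6096384]
r6 m[ice→φ8] = [326592, 612360, 6096384]
r6 m[cld→φ2] = [1, 1, 1]
r6 m[wet→φ0] = [6048, 20412, 10584]
r6 m[wet→φ1] = [8192, 3072, 27648]
r6 m[wet→φ5] = [12386304, 1741824, 8128512]
r6 m[sprk→φ1] = [324, 378, 252]
r6 m[sprk→φ2] = [1179648, 4478976, 5419008]
r6 m[sprk→φ3] = [1769472, 3483648, 12192768]
r6 m[sprk→φ7] = [1769472, 5225472, 6967296]
r6 m[slip→φ3] = [1, 1, 1]
r7 m[φ0→ice] = [163296, 61236, 95256]
r7 m[φ0→wet] = [4096, 512, 4608]
r7 m[φ1→wet] = [3024, 3402, 1764]
r7 m[φ1→sprk] = [32768, 82944, 193536]
r7 m[φ2→cld] = [16257024, 5419008, 48771072]
r7 m[φ2→sprk] = [9, 7, 9]
r7 m[φ3→sprk] = [6, 9, 4]
r7 m[φ3→slip] = [24385536, 48771072, 36578304]
r7 m[φ4→ice] = [1, 5, 8]
r7 m[φ5→wet] = [2, 6, 6]
r7 m[φ6→ice] = [2, 2, 8]
r7 m[φ7→sprk] = [6, 6, 7]
r7 m[φ8→ice] = [3, 9, 8]
r7 m[ice→φ0] = [6, 90, 512]
r7 m[ice→φ4] = [979776, 1102248, 6096384]
r7 m[ice→φ6] = [489888, 2755620, 6096384]
r7 m[ice→φ8] = [326592, 612360, 6096384]
r7 m[cld→φ2] = [1, 1, 1]
r7 m[wet→φ0] = [6048, 20412, 10584]
r7 m[wet→φ1] = [8192, 3072, 27648]
r7 m[wet→φ5] = [12386304, 1741824, 8128512]
r7 m[sprk→φ1] = [324, 378, 252]
r7 m[sprk→φ2] = [1179648, 4478976, 5419008]
r7 m[sprk→φ3] = [1769472, 3483648, 12192768]
r7 m[sprk→φ7] = [1769472, 5225472, 6967296]
r7 m[slip→φ3] = [1, 1, 1]
r8 m[φ0→ice] = [163296, 61236, 95256]
r8 m[φ0→wet] = [4096, 512, 4608]
r8 m[φ1→wet] = [3024, 3402, 1764]
r8 m[φ1→sprk] = [32768, 82944, 193536]
r8 m[φ2→cld] = [16257024, 5419008, 48771072]
r8 m[φ2→sprk] = [9, 7, 9]
r8 m[φ3→sprk] = [6, 9, 4]
r8 m[φ3→slip] = [24385536, 48771072, 36578304]
r8 m[φ4→ice] = [1, 5, 8]
r8 m[φ5→wet] = [2, 6, 6]
r8 m[φ6→ice] = [2, 2, 8]
r8 m[φ7→sprk] = [6, 6, 7]
r8 m[φ8→ice] = [3, 9, 8]
r8 m[ice→φ0] = [6, 90, 512]
r8 m[ice→φ4] = [979776, 1102248, 6096384]
r8 m[ice→φ6] = [489888, 2755620, 6096384]
r8 m[ice→φ8] = [326592, 612360, 6096384]
r8 m[cld→φ2] = [1, 1, 1]
r8 m[wet→φ0] = [6048, 20412, 10584]
r8 m[wet→φ1] = [8192, 3072, 27648]
r8 m[wet→φ5] = [12386304, 1741824, 8128512]
r8 m[sprk→φ1] = [324, 378, 252]
r8 m[sprk→φ2] = [1179648, 4478976, 5419008]
r8 m[sprk→φ3] = [1769472, 3483648, 12192768]
r8 m[sprk→φ7] = [1769472, 5225472, 6967296]
r8 m[slip→φ3] = [1, 1, 1]
fixed point reached at round 8
traceback from ice: (ice=2, cld=2, wet=2, sprk=2, slip=1), score=48771072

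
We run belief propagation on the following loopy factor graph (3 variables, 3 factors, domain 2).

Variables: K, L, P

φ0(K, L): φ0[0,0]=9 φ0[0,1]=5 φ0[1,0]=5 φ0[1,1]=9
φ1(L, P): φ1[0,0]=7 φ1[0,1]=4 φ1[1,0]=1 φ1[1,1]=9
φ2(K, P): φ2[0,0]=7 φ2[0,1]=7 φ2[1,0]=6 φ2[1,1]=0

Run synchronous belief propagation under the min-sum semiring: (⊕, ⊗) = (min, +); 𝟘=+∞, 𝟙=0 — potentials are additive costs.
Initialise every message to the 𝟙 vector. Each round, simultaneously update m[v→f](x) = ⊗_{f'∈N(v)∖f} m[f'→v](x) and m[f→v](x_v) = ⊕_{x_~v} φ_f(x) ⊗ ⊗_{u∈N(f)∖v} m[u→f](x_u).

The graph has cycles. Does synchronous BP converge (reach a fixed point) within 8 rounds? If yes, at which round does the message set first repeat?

NOT CONVERGED within 8 rounds

init: all messages = 𝟙 over 2 values
r1 m[φ0→K] = [5, 5]
r1 m[φ0→L] = [5, 5]
r1 m[φ1→L] = [4, 1]
r1 m[φ1→P] = [1, 4]
r1 m[φ2→K] = [7, 0]
r1 m[φ2→P] = [6, 0]
r1 m[K→φ0] = [0, 0]
r1 m[K→φ2] = [0, 0]
r1 m[L→φ0] = [0, 0]
r1 m[L→φ1] = [0, 0]
r1 m[P→φ1] = [0, 0]
r1 m[P→φ2] = [0, 0]
r2 m[φ0→K] = [5, 5]
r2 m[φ0→L] = [5, 5]
r2 m[φ1→L] = [4, 1]
r2 m[φ1→P] = [1, 4]
r2 m[φ2→K] = [7, 0]
r2 m[φ2→P] = [6, 0]
r2 m[K→φ0] = [7, 0]
r2 m[K→φ2] = [5, 5]
r2 m[L→φ0] = [4, 1]
r2 m[L→φ1] = [5, 5]
r2 m[P→φ1] = [6, 0]
r2 m[P→φ2] = [1, 4]
r3 m[φ0→K] = [6, 9]
r3 m[φ0→L] = [5, 9]
r3 m[φ1→L] = [4, 7]
r3 m[φ1→P] = [6, 9]
r3 m[φ2→K] = [8, 4]
r3 m[φ2→P] = [11, 5]
r3 m[K→φ0] = [7, 0]
r3 m[K→φ2] = [5, 5]
r3 m[L→φ0] = [4, 1]
r3 m[L→φ1] = [5, 5]
r3 m[P→φ1] = [6, 0]
r3 m[P→φ2] = [1, 4]
r4 m[φ0→K] = [6, 9]
r4 m[φ0→L] = [5, 9]
r4 m[φ1→L] = [4, 7]
r4 m[φ1→P] = [6, 9]
r4 m[φ2→K] = [8, 4]
r4 m[φ2→P] = [11, 5]
r4 m[K→φ0] = [8, 4]
r4 m[K→φ2] = [6, 9]
r4 m[L→φ0] = [4, 7]
r4 m[L→φ1] = [5, 9]
r4 m[P→φ1] = [11, 5]
r4 m[P→φ2] = [6, 9]
r5 m[φ0→K] = [12, 9]
r5 m[φ0→L] = [9, 13]
r5 m[φ1→L] = [9, 12]
r5 m[φ1→P] = [10, 9]
r5 m[φ2→K] = [13, 9]
r5 m[φ2→P] = [13, 9]
r5 m[K→φ0] = [8, 4]
r5 m[K→φ2] = [6, 9]
r5 m[L→φ0] = [4, 7]
r5 m[L→φ1] = [5, 9]
r5 m[P→φ1] = [11, 5]
r5 m[P→φ2] = [6, 9]
r6 m[φ0→K] = [12, 9]
r6 m[φ0→L] = [9, 13]
r6 m[φ1→L] = [9, 12]
r6 m[φ1→P] = [10, 9]
r6 m[φ2→K] = [13, 9]
r6 m[φ2→P] = [13, 9]
r6 m[K→φ0] = [13, 9]
r6 m[K→φ2] = [12, 9]
r6 m[L→φ0] = [9, 12]
r6 m[L→φ1] = [9, 13]
r6 m[P→φ1] = [13, 9]
r6 m[P→φ2] = [10, 9]
r7 m[φ0→K] = [17, 14]
r7 m[φ0→L] = [14, 18]
r7 m[φ1→L] = [13, 14]
r7 m[φ1→P] = [14, 13]
r7 m[φ2→K] = [16, 9]
r7 m[φ2→P] = [15, 9]
r7 m[K→φ0] = [13, 9]
r7 m[K→φ2] = [12, 9]
r7 m[L→φ0] = [9, 12]
r7 m[L→φ1] = [9, 13]
r7 m[P→φ1] = [13, 9]
r7 m[P→φ2] = [10, 9]
r8 m[φ0→K] = [17, 14]
r8 m[φ0→L] = [14, 18]
r8 m[φ1→L] = [13, 14]
r8 m[φ1→P] = [14, 13]
r8 m[φ2→K] = [16, 9]
r8 m[φ2→P] = [15, 9]
r8 m[K→φ0] = [16, 9]
r8 m[K→φ2] = [17, 14]
r8 m[L→φ0] = [13, 14]
r8 m[L→φ1] = [14, 18]
r8 m[P→φ1] = [15, 9]
r8 m[P→φ2] = [14, 13]
no fixed point within 8 rounds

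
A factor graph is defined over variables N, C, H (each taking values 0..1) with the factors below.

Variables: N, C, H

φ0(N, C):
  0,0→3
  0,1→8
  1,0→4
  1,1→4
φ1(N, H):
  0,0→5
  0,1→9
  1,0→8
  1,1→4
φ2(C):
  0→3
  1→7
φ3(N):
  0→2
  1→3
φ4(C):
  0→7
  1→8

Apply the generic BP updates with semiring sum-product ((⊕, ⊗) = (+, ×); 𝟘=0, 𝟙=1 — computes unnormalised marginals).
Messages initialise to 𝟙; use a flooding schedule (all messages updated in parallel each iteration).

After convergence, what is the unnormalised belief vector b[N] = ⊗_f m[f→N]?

b[N] = [14308, 11088]

init: all messages = 𝟙 over 2 values
r1 m[φ0→N] = [11, 8]
r1 m[φ0→C] = [7, 12]
r1 m[φ1→N] = [14, 12]
r1 m[φ1→H] = [13, 13]
r1 m[φ2→C] = [3, 7]
r1 m[φ3→N] = [2, 3]
r1 m[φ4→C] = [7, 8]
r1 m[N→φ0] = [1, 1]
r1 m[N→φ1] = [1, 1]
r1 m[N→φ3] = [1, 1]
r1 m[C→φ0] = [1, 1]
r1 m[C→φ2] = [1, 1]
r1 m[C→φ4] = [1, 1]
r1 m[H→φ1] = [1, 1]
r2 m[φ0→N] = [11, 8]
r2 m[φ0→C] = [7, 12]
r2 m[φ1→N] = [14, 12]
r2 m[φ1→H] = [13, 13]
r2 m[φ2→C] = [3, 7]
r2 m[φ3→N] = [2, 3]
r2 m[φ4→C] = [7, 8]
r2 m[N→φ0] = [28, 36]
r2 m[N→φ1] = [22, 24]
r2 m[N→φ3] = [154, 96]
r2 m[C→φ0] = [21, 56]
r2 m[C→φ2] = [49, 96]
r2 m[C→φ4] = [21, 84]
r2 m[H→φ1] = [1, 1]
r3 m[φ0→N] = [511, 308]
r3 m[φ0→C] = [228, 368]
r3 m[φ1→N] = [14, 12]
r3 m[φ1→H] = [302, 294]
r3 m[φ2→C] = [3, 7]
r3 m[φ3→N] = [2, 3]
r3 m[φ4→C] = [7, 8]
r3 m[N→φ0] = [28, 36]
r3 m[N→φ1] = [22, 24]
r3 m[N→φ3] = [154, 96]
r3 m[C→φ0] = [21, 56]
r3 m[C→φ2] = [49, 96]
r3 m[C→φ4] = [21, 84]
r3 m[H→φ1] = [1, 1]
r4 m[φ0→N] = [511, 308]
r4 m[φ0→C] = [228, 368]
r4 m[φ1→N] = [14, 12]
r4 m[φ1→H] = [302, 294]
r4 m[φ2→C] = [3, 7]
r4 m[φ3→N] = [2, 3]
r4 m[φ4→C] = [7, 8]
r4 m[N→φ0] = [28, 36]
r4 m[N→φ1] = [1022, 924]
r4 m[N→φ3] = [7154, 3696]
r4 m[C→φ0] = [21, 56]
r4 m[C→φ2] = [1596, 2944]
r4 m[C→φ4] = [684, 2576]
r4 m[H→φ1] = [1, 1]
r5 m[φ0→N] = [511, 308]
r5 m[φ0→C] = [228, 368]
r5 m[φ1→N] = [14, 12]
r5 m[φ1→H] = [12502, 12894]
r5 m[φ2→C] = [3, 7]
r5 m[φ3→N] = [2, 3]
r5 m[φ4→C] = [7, 8]
r5 m[N→φ0] = [28, 36]
r5 m[N→φ1] = [1022, 924]
r5 m[N→φ3] = [7154, 3696]
r5 m[C→φ0] = [21, 56]
r5 m[C→φ2] = [1596, 2944]
r5 m[C→φ4] = [684, 2576]
r5 m[H→φ1] = [1, 1]
r6 m[φ0→N] = [511, 308]
r6 m[φ0→C] = [228, 368]
r6 m[φ1→N] = [14, 12]
r6 m[φ1→H] = [12502, 12894]
r6 m[φ2→C] = [3, 7]
r6 m[φ3→N] = [2, 3]
r6 m[φ4→C] = [7, 8]
r6 m[N→φ0] = [28, 36]
r6 m[N→φ1] = [1022, 924]
r6 m[N→φ3] = [7154, 3696]
r6 m[C→φ0] = [21, 56]
r6 m[C→φ2] = [1596, 2944]
r6 m[C→φ4] = [684, 2576]
r6 m[H→φ1] = [1, 1]
fixed point reached at round 6
b[N] = ⊗ incoming = [14308, 11088]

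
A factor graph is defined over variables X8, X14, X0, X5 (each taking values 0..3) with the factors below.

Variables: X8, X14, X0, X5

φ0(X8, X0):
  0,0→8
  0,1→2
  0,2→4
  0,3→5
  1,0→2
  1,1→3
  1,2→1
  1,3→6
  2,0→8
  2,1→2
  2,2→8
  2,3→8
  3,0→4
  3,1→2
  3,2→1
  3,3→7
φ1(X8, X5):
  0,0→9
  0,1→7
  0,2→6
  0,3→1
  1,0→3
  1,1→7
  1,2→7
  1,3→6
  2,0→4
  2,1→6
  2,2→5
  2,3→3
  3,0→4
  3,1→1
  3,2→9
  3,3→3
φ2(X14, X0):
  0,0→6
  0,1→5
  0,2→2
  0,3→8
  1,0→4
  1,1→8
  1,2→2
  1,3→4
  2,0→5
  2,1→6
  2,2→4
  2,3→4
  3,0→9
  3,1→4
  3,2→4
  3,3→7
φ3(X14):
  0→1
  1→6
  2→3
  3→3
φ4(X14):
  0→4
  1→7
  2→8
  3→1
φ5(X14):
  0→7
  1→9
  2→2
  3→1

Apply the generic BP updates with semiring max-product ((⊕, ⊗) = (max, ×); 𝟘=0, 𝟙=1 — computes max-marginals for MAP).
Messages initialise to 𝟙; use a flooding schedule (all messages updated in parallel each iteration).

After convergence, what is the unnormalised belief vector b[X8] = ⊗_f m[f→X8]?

init: all messages = 𝟙 over 4 values
r1 m[φ0→X8] = [8, 6, 8, 7]
r1 m[φ0→X0] = [8, 3, 8, 8]
r1 m[φ1→X8] = [9, 7, 6, 9]
r1 m[φ1→X5] = [9, 7, 9, 6]
r1 m[φ2→X14] = [8, 8, 6, 9]
r1 m[φ2→X0] = [9, 8, 4, 8]
r1 m[φ3→X14] = [1, 6, 3, 3]
r1 m[φ4→X14] = [4, 7, 8, 1]
r1 m[φ5→X14] = [7, 9, 2, 1]
r1 m[X8→φ0] = [1, 1, 1, 1]
r1 m[X8→φ1] = [1, 1, 1, 1]
r1 m[X14→φ2] = [1, 1, 1, 1]
r1 m[X14→φ3] = [1, 1, 1, 1]
r1 m[X14→φ4] = [1, 1, 1, 1]
r1 m[X14→φ5] = [1, 1, 1, 1]
r1 m[X0→φ0] = [1, 1, 1, 1]
r1 m[X0→φ2] = [1, 1, 1, 1]
r1 m[X5→φ1] = [1, 1, 1, 1]
r2 m[φ0→X8] = [8, 6, 8, 7]
r2 m[φ0→X0] = [8, 3, 8, 8]
r2 m[φ1→X8] = [9, 7, 6, 9]
r2 m[φ1→X5] = [9, 7, 9, 6]
r2 m[φ2→X14] = [8, 8, 6, 9]
r2 m[φ2→X0] = [9, 8, 4, 8]
r2 m[φ3→X14] = [1, 6, 3, 3]
r2 m[φ4→X14] = [4, 7, 8, 1]
r2 m[φ5→X14] = [7, 9, 2, 1]
r2 m[X8→φ0] = [9, 7, 6, 9]
r2 m[X8→φ1] = [8, 6, 8, 7]
r2 m[X14→φ2] = [28, 378, 48, 3]
r2 m[X14→φ3] = [224, 504, 96, 9]
r2 m[X14→φ4] = [56, 432, 36, 27]
r2 m[X14→φ5] = [32, 336, 144, 27]
r2 m[X0→φ0] = [9, 8, 4, 8]
r2 m[X0→φ2] = [8, 3, 8, 8]
r2 m[X5→φ1] = [1, 1, 1, 1]
r3 m[φ0→X8] = [72, 48, 72, 56]
r3 m[φ0→X0] = [72, 21, 48, 63]
r3 m[φ1→X8] = [9, 7, 6, 9]
r3 m[φ1→X5] = [72, 56, 63, 36]
r3 m[φ2→X14] = [64, 32, 40, 72]
r3 m[φ2→X0] = [1512, 3024, 756, 1512]
r3 m[φ3→X14] = [1, 6, 3, 3]
r3 m[φ4→X14] = [4, 7, 8, 1]
r3 m[φ5→X14] = [7, 9, 2, 1]
r3 m[X8→φ0] = [9, 7, 6, 9]
r3 m[X8→φ1] = [8, 6, 8, 7]
r3 m[X14→φ2] = [28, 378, 48, 3]
r3 m[X14→φ3] = [224, 504, 96, 9]
r3 m[X14→φ4] = [56, 432, 36, 27]
r3 m[X14→φ5] = [32, 336, 144, 27]
r3 m[X0→φ0] = [9, 8, 4, 8]
r3 m[X0→φ2] = [8, 3, 8, 8]
r3 m[X5→φ1] = [1, 1, 1, 1]
r4 m[φ0→X8] = [72, 48, 72, 56]
r4 m[φ0→X0] = [72, 21, 48, 63]
r4 m[φ1→X8] = [9, 7, 6, 9]
r4 m[φ1→X5] = [72, 56, 63, 36]
r4 m[φ2→X14] = [64, 32, 40, 72]
r4 m[φ2→X0] = [1512, 3024, 756, 1512]
r4 m[φ3→X14] = [1, 6, 3, 3]
r4 m[φ4→X14] = [4, 7, 8, 1]
r4 m[φ5→X14] = [7, 9, 2, 1]
r4 m[X8→φ0] = [9, 7, 6, 9]
r4 m[X8→φ1] = [72, 48, 72, 56]
r4 m[X14→φ2] = [28, 378, 48, 3]
r4 m[X14→φ3] = [1792, 2016, 640, 72]
r4 m[X14→φ4] = [448, 1728, 240, 216]
r4 m[X14→φ5] = [256, 1344, 960, 216]
r4 m[X0→φ0] = [1512, 3024, 756, 1512]
r4 m[X0→φ2] = [72, 21, 48, 63]
r4 m[X5→φ1] = [1, 1, 1, 1]
r5 m[φ0→X8] = [12096, 9072, 12096, 10584]
r5 m[φ0→X0] = [72, 21, 48, 63]
r5 m[φ1→X8] = [9, 7, 6, 9]
r5 m[φ1→X5] = [648, 504, 504, 288]
r5 m[φ2→X14] = [504, 288, 360, 648]
r5 m[φ2→X0] = [1512, 3024, 756, 1512]
r5 m[φ3→X14] = [1, 6, 3, 3]
r5 m[φ4→X14] = [4, 7, 8, 1]
r5 m[φ5→X14] = [7, 9, 2, 1]
r5 m[X8→φ0] = [9, 7, 6, 9]
r5 m[X8→φ1] = [72, 48, 72, 56]
r5 m[X14→φ2] = [28, 378, 48, 3]
r5 m[X14→φ3] = [1792, 2016, 640, 72]
r5 m[X14→φ4] = [448, 1728, 240, 216]
r5 m[X14→φ5] = [256, 1344, 960, 216]
r5 m[X0→φ0] = [1512, 3024, 756, 1512]
r5 m[X0→φ2] = [72, 21, 48, 63]
r5 m[X5→φ1] = [1, 1, 1, 1]
r6 m[φ0→X8] = [12096, 9072, 12096, 10584]
r6 m[φ0→X0] = [72, 21, 48, 63]
r6 m[φ1→X8] = [9, 7, 6, 9]
r6 m[φ1→X5] = [648, 504, 504, 288]
r6 m[φ2→X14] = [504, 288, 360, 648]
r6 m[φ2→X0] = [1512, 3024, 756, 1512]
r6 m[φ3→X14] = [1, 6, 3, 3]
r6 m[φ4→X14] = [4, 7, 8, 1]
r6 m[φ5→X14] = [7, 9, 2, 1]
r6 m[X8→φ0] = [9, 7, 6, 9]
r6 m[X8→φ1] = [12096, 9072, 12096, 10584]
r6 m[X14→φ2] = [28, 378, 48, 3]
r6 m[X14→φ3] = [14112, 18144, 5760, 648]
r6 m[X14→φ4] = [3528, 15552, 2160, 1944]
r6 m[X14→φ5] = [2016, 12096, 8640, 1944]
r6 m[X0→φ0] = [1512, 3024, 756, 1512]
r6 m[X0→φ2] = [72, 21, 48, 63]
r6 m[X5→φ1] = [1, 1, 1, 1]
r7 m[φ0→X8] = [12096, 9072, 12096, 10584]
r7 m[φ0→X0] = [72, 21, 48, 63]
r7 m[φ1→X8] = [9, 7, 6, 9]
r7 m[φ1→X5] = [108864, 84672, 95256, 54432]
r7 m[φ2→X14] = [504, 288, 360, 648]
r7 m[φ2→X0] = [1512, 3024, 756, 1512]
r7 m[φ3→X14] = [1, 6, 3, 3]
r7 m[φ4→X14] = [4, 7, 8, 1]
r7 m[φ5→X14] = [7, 9, 2, 1]
r7 m[X8→φ0] = [9, 7, 6, 9]
r7 m[X8→φ1] = [12096, 9072, 12096, 10584]
r7 m[X14→φ2] = [28, 378, 48, 3]
r7 m[X14→φ3] = [14112, 18144, 5760, 648]
r7 m[X14→φ4] = [3528, 15552, 2160, 1944]
r7 m[X14→φ5] = [2016, 12096, 8640, 1944]
r7 m[X0→φ0] = [1512, 3024, 756, 1512]
r7 m[X0→φ2] = [72, 21, 48, 63]
r7 m[X5→φ1] = [1, 1, 1, 1]
r8 m[φ0→X8] = [12096, 9072, 12096, 10584]
r8 m[φ0→X0] = [72, 21, 48, 63]
r8 m[φ1→X8] = [9, 7, 6, 9]
r8 m[φ1→X5] = [108864, 84672, 95256, 54432]
r8 m[φ2→X14] = [504, 288, 360, 648]
r8 m[φ2→X0] = [1512, 3024, 756, 1512]
r8 m[φ3→X14] = [1, 6, 3, 3]
r8 m[φ4→X14] = [4, 7, 8, 1]
r8 m[φ5→X14] = [7, 9, 2, 1]
r8 m[X8→φ0] = [9, 7, 6, 9]
r8 m[X8→φ1] = [12096, 9072, 12096, 10584]
r8 m[X14→φ2] = [28, 378, 48, 3]
r8 m[X14→φ3] = [14112, 18144, 5760, 648]
r8 m[X14→φ4] = [3528, 15552, 2160, 1944]
r8 m[X14→φ5] = [2016, 12096, 8640, 1944]
r8 m[X0→φ0] = [1512, 3024, 756, 1512]
r8 m[X0→φ2] = [72, 21, 48, 63]
r8 m[X5→φ1] = [1, 1, 1, 1]
fixed point reached at round 8
b[X8] = ⊗ incoming = [108864, 63504, 72576, 95256]

b[X8] = [108864, 63504, 72576, 95256]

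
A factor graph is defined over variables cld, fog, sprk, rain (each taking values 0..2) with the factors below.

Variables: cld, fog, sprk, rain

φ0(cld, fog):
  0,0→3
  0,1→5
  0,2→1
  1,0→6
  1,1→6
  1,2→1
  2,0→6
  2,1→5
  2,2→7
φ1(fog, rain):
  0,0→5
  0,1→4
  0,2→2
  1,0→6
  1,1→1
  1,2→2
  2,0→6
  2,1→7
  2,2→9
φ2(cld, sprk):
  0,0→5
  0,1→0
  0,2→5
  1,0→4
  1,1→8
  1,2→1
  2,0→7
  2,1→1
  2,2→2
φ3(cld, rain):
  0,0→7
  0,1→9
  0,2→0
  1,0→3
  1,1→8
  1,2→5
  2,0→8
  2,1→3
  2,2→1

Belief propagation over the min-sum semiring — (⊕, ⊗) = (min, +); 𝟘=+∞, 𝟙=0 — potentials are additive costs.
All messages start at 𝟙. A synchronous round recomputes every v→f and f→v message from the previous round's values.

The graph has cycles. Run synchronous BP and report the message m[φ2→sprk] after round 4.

message @ round 4 = [6, 1, 5]

init: all messages = 𝟙 over 3 values
r1 m[φ0→cld] = [1, 1, 5]
r1 m[φ0→fog] = [3, 5, 1]
r1 m[φ1→fog] = [2, 1, 6]
r1 m[φ1→rain] = [5, 1, 2]
r1 m[φ2→cld] = [0, 1, 1]
r1 m[φ2→sprk] = [4, 0, 1]
r1 m[φ3→cld] = [0, 3, 1]
r1 m[φ3→rain] = [3, 3, 0]
r1 m[cld→φ0] = [0, 0, 0]
r1 m[cld→φ2] = [0, 0, 0]
r1 m[cld→φ3] = [0, 0, 0]
r1 m[fog→φ0] = [0, 0, 0]
r1 m[fog→φ1] = [0, 0, 0]
r1 m[sprk→φ2] = [0, 0, 0]
r1 m[rain→φ1] = [0, 0, 0]
r1 m[rain→φ3] = [0, 0, 0]
r2 m[φ0→cld] = [1, 1, 5]
r2 m[φ0→fog] = [3, 5, 1]
r2 m[φ1→fog] = [2, 1, 6]
r2 m[φ1→rain] = [5, 1, 2]
r2 m[φ2→cld] = [0, 1, 1]
r2 m[φ2→sprk] = [4, 0, 1]
r2 m[φ3→cld] = [0, 3, 1]
r2 m[φ3→rain] = [3, 3, 0]
r2 m[cld→φ0] = [0, 4, 2]
r2 m[cld→φ2] = [1, 4, 6]
r2 m[cld→φ3] = [1, 2, 6]
r2 m[fog→φ0] = [2, 1, 6]
r2 m[fog→φ1] = [3, 5, 1]
r2 m[sprk→φ2] = [0, 0, 0]
r2 m[rain→φ1] = [3, 3, 0]
r2 m[rain→φ3] = [5, 1, 2]
r3 m[φ0→cld] = [5, 7, 6]
r3 m[φ0→fog] = [3, 5, 1]
r3 m[φ1→fog] = [2, 2, 9]
r3 m[φ1→rain] = [7, 6, 5]
r3 m[φ2→cld] = [0, 1, 1]
r3 m[φ2→sprk] = [6, 1, 5]
r3 m[φ3→cld] = [2, 7, 3]
r3 m[φ3→rain] = [5, 9, 1]
r3 m[cld→φ0] = [0, 4, 2]
r3 m[cld→φ2] = [1, 4, 6]
r3 m[cld→φ3] = [1, 2, 6]
r3 m[fog→φ0] = [2, 1, 6]
r3 m[fog→φ1] = [3, 5, 1]
r3 m[sprk→φ2] = [0, 0, 0]
r3 m[rain→φ1] = [3, 3, 0]
r3 m[rain→φ3] = [5, 1, 2]
r4 m[φ0→cld] = [5, 7, 6]
r4 m[φ0→fog] = [3, 5, 1]
r4 m[φ1→fog] = [2, 2, 9]
r4 m[φ1→rain] = [7, 6, 5]
r4 m[φ2→cld] = [0, 1, 1]
r4 m[φ2→sprk] = [6, 1, 5]
r4 m[φ3→cld] = [2, 7, 3]
r4 m[φ3→rain] = [5, 9, 1]
r4 m[cld→φ0] = [2, 8, 4]
r4 m[cld→φ2] = [7, 14, 9]
r4 m[cld→φ3] = [5, 8, 7]
r4 m[fog→φ0] = [2, 2, 9]
r4 m[fog→φ1] = [3, 5, 1]
r4 m[sprk→φ2] = [0, 0, 0]
r4 m[rain→φ1] = [5, 9, 1]
r4 m[rain→φ3] = [7, 6, 5]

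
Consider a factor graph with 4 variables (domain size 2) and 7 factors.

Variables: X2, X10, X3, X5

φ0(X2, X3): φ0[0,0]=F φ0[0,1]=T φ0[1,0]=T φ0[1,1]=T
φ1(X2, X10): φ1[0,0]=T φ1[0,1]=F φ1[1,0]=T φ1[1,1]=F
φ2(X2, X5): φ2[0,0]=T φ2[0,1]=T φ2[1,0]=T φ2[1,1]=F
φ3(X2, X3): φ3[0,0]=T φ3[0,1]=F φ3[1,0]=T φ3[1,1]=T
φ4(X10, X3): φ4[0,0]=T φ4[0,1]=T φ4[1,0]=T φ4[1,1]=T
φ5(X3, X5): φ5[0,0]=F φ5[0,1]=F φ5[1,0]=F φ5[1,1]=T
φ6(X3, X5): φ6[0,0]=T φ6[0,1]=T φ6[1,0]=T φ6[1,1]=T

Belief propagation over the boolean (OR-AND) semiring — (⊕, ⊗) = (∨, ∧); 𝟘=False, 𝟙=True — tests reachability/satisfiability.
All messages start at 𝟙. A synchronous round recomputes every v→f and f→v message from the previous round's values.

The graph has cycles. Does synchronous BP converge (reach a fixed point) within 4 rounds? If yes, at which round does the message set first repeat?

init: all messages = 𝟙 over 2 values
r1 m[φ0→X2] = [T, T]
r1 m[φ0→X3] = [T, T]
r1 m[φ1→X2] = [T, T]
r1 m[φ1→X10] = [T, F]
r1 m[φ2→X2] = [T, T]
r1 m[φ2→X5] = [T, T]
r1 m[φ3→X2] = [T, T]
r1 m[φ3→X3] = [T, T]
r1 m[φ4→X10] = [T, T]
r1 m[φ4→X3] = [T, T]
r1 m[φ5→X3] = [F, T]
r1 m[φ5→X5] = [F, T]
r1 m[φ6→X3] = [T, T]
r1 m[φ6→X5] = [T, T]
r1 m[X2→φ0] = [T, T]
r1 m[X2→φ1] = [T, T]
r1 m[X2→φ2] = [T, T]
r1 m[X2→φ3] = [T, T]
r1 m[X10→φ1] = [T, T]
r1 m[X10→φ4] = [T, T]
r1 m[X3→φ0] = [T, T]
r1 m[X3→φ3] = [T, T]
r1 m[X3→φ4] = [T, T]
r1 m[X3→φ5] = [T, T]
r1 m[X3→φ6] = [T, T]
r1 m[X5→φ2] = [T, T]
r1 m[X5→φ5] = [T, T]
r1 m[X5→φ6] = [T, T]
r2 m[φ0→X2] = [T, T]
r2 m[φ0→X3] = [T, T]
r2 m[φ1→X2] = [T, T]
r2 m[φ1→X10] = [T, F]
r2 m[φ2→X2] = [T, T]
r2 m[φ2→X5] = [T, T]
r2 m[φ3→X2] = [T, T]
r2 m[φ3→X3] = [T, T]
r2 m[φ4→X10] = [T, T]
r2 m[φ4→X3] = [T, T]
r2 m[φ5→X3] = [F, T]
r2 m[φ5→X5] = [F, T]
r2 m[φ6→X3] = [T, T]
r2 m[φ6→X5] = [T, T]
r2 m[X2→φ0] = [T, T]
r2 m[X2→φ1] = [T, T]
r2 m[X2→φ2] = [T, T]
r2 m[X2→φ3] = [T, T]
r2 m[X10→φ1] = [T, T]
r2 m[X10→φ4] = [T, F]
r2 m[X3→φ0] = [F, T]
r2 m[X3→φ3] = [F, T]
r2 m[X3→φ4] = [F, T]
r2 m[X3→φ5] = [T, T]
r2 m[X3→φ6] = [F, T]
r2 m[X5→φ2] = [F, T]
r2 m[X5→φ5] = [T, T]
r2 m[X5→φ6] = [F, T]
r3 m[φ0→X2] = [T, T]
r3 m[φ0→X3] = [T, T]
r3 m[φ1→X2] = [T, T]
r3 m[φ1→X10] = [T, F]
r3 m[φ2→X2] = [T, F]
r3 m[φ2→X5] = [T, T]
r3 m[φ3→X2] = [F, T]
r3 m[φ3→X3] = [T, T]
r3 m[φ4→X10] = [T, T]
r3 m[φ4→X3] = [T, T]
r3 m[φ5→X3] = [F, T]
r3 m[φ5→X5] = [F, T]
r3 m[φ6→X3] = [T, T]
r3 m[φ6→X5] = [T, T]
r3 m[X2→φ0] = [T, T]
r3 m[X2→φ1] = [T, T]
r3 m[X2→φ2] = [T, T]
r3 m[X2→φ3] = [T, T]
r3 m[X10→φ1] = [T, T]
r3 m[X10→φ4] = [T, F]
r3 m[X3→φ0] = [F, T]
r3 m[X3→φ3] = [F, T]
r3 m[X3→φ4] = [F, T]
r3 m[X3→φ5] = [T, T]
r3 m[X3→φ6] = [F, T]
r3 m[X5→φ2] = [F, T]
r3 m[X5→φ5] = [T, T]
r3 m[X5→φ6] = [F, T]
r4 m[φ0→X2] = [T, T]
r4 m[φ0→X3] = [T, T]
r4 m[φ1→X2] = [T, T]
r4 m[φ1→X10] = [T, F]
r4 m[φ2→X2] = [T, F]
r4 m[φ2→X5] = [T, T]
r4 m[φ3→X2] = [F, T]
r4 m[φ3→X3] = [T, T]
r4 m[φ4→X10] = [T, T]
r4 m[φ4→X3] = [T, T]
r4 m[φ5→X3] = [F, T]
r4 m[φ5→X5] = [F, T]
r4 m[φ6→X3] = [T, T]
r4 m[φ6→X5] = [T, T]
r4 m[X2→φ0] = [F, F]
r4 m[X2→φ1] = [F, F]
r4 m[X2→φ2] = [F, T]
r4 m[X2→φ3] = [T, F]
r4 m[X10→φ1] = [T, T]
r4 m[X10→φ4] = [T, F]
r4 m[X3→φ0] = [F, T]
r4 m[X3→φ3] = [F, T]
r4 m[X3→φ4] = [F, T]
r4 m[X3→φ5] = [T, T]
r4 m[X3→φ6] = [F, T]
r4 m[X5→φ2] = [F, T]
r4 m[X5→φ5] = [T, T]
r4 m[X5→φ6] = [F, T]
no fixed point within 4 rounds

NOT CONVERGED within 4 rounds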